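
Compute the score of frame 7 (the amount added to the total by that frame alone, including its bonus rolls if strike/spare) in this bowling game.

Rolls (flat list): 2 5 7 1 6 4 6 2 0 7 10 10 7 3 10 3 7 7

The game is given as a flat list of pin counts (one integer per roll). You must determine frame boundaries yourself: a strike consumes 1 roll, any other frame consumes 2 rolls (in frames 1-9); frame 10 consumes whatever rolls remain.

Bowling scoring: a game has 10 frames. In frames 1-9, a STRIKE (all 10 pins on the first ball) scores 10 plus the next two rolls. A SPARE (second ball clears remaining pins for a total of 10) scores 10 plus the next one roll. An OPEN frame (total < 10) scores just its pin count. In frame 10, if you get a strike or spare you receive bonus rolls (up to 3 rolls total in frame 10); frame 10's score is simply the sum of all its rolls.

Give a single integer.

Frame 1: OPEN (2+5=7). Cumulative: 7
Frame 2: OPEN (7+1=8). Cumulative: 15
Frame 3: SPARE (6+4=10). 10 + next roll (6) = 16. Cumulative: 31
Frame 4: OPEN (6+2=8). Cumulative: 39
Frame 5: OPEN (0+7=7). Cumulative: 46
Frame 6: STRIKE. 10 + next two rolls (10+7) = 27. Cumulative: 73
Frame 7: STRIKE. 10 + next two rolls (7+3) = 20. Cumulative: 93
Frame 8: SPARE (7+3=10). 10 + next roll (10) = 20. Cumulative: 113
Frame 9: STRIKE. 10 + next two rolls (3+7) = 20. Cumulative: 133

Answer: 20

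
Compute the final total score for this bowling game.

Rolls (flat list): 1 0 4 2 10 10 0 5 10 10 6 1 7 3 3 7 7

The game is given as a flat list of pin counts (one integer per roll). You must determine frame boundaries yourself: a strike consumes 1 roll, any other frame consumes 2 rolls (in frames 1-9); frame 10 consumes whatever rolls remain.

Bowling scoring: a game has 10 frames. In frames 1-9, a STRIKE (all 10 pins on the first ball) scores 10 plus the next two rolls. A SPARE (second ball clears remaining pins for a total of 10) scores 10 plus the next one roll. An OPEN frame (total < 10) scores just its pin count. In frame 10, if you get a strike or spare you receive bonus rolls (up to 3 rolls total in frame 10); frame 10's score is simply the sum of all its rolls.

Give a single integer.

Frame 1: OPEN (1+0=1). Cumulative: 1
Frame 2: OPEN (4+2=6). Cumulative: 7
Frame 3: STRIKE. 10 + next two rolls (10+0) = 20. Cumulative: 27
Frame 4: STRIKE. 10 + next two rolls (0+5) = 15. Cumulative: 42
Frame 5: OPEN (0+5=5). Cumulative: 47
Frame 6: STRIKE. 10 + next two rolls (10+6) = 26. Cumulative: 73
Frame 7: STRIKE. 10 + next two rolls (6+1) = 17. Cumulative: 90
Frame 8: OPEN (6+1=7). Cumulative: 97
Frame 9: SPARE (7+3=10). 10 + next roll (3) = 13. Cumulative: 110
Frame 10: SPARE. Sum of all frame-10 rolls (3+7+7) = 17. Cumulative: 127

Answer: 127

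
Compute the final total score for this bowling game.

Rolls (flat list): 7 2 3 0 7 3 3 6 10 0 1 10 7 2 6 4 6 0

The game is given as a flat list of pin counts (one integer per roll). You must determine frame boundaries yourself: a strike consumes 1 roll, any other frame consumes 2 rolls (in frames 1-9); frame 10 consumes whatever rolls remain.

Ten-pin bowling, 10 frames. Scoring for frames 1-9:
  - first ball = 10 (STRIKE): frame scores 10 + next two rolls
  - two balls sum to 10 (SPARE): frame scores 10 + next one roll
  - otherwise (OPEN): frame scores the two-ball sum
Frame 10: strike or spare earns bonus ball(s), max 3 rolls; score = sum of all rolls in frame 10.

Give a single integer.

Frame 1: OPEN (7+2=9). Cumulative: 9
Frame 2: OPEN (3+0=3). Cumulative: 12
Frame 3: SPARE (7+3=10). 10 + next roll (3) = 13. Cumulative: 25
Frame 4: OPEN (3+6=9). Cumulative: 34
Frame 5: STRIKE. 10 + next two rolls (0+1) = 11. Cumulative: 45
Frame 6: OPEN (0+1=1). Cumulative: 46
Frame 7: STRIKE. 10 + next two rolls (7+2) = 19. Cumulative: 65
Frame 8: OPEN (7+2=9). Cumulative: 74
Frame 9: SPARE (6+4=10). 10 + next roll (6) = 16. Cumulative: 90
Frame 10: OPEN. Sum of all frame-10 rolls (6+0) = 6. Cumulative: 96

Answer: 96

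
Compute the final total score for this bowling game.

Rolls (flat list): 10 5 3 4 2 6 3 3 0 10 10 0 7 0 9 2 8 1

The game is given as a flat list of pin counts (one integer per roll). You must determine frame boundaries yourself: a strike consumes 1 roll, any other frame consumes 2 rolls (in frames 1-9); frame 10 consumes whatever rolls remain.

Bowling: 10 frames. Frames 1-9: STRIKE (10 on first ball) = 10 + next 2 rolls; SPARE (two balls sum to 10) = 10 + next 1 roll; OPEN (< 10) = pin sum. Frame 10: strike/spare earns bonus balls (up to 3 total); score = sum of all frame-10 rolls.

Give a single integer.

Frame 1: STRIKE. 10 + next two rolls (5+3) = 18. Cumulative: 18
Frame 2: OPEN (5+3=8). Cumulative: 26
Frame 3: OPEN (4+2=6). Cumulative: 32
Frame 4: OPEN (6+3=9). Cumulative: 41
Frame 5: OPEN (3+0=3). Cumulative: 44
Frame 6: STRIKE. 10 + next two rolls (10+0) = 20. Cumulative: 64
Frame 7: STRIKE. 10 + next two rolls (0+7) = 17. Cumulative: 81
Frame 8: OPEN (0+7=7). Cumulative: 88
Frame 9: OPEN (0+9=9). Cumulative: 97
Frame 10: SPARE. Sum of all frame-10 rolls (2+8+1) = 11. Cumulative: 108

Answer: 108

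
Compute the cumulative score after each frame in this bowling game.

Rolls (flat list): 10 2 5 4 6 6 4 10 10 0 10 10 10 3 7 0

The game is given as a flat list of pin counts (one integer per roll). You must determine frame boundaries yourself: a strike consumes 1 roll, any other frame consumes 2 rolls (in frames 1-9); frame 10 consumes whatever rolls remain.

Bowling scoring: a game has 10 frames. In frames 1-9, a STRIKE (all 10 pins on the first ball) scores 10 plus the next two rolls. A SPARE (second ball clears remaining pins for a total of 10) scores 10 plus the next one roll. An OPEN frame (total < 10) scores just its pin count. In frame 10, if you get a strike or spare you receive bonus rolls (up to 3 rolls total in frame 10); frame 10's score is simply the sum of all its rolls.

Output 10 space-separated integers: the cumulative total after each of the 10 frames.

Answer: 17 24 40 60 80 100 120 143 163 173

Derivation:
Frame 1: STRIKE. 10 + next two rolls (2+5) = 17. Cumulative: 17
Frame 2: OPEN (2+5=7). Cumulative: 24
Frame 3: SPARE (4+6=10). 10 + next roll (6) = 16. Cumulative: 40
Frame 4: SPARE (6+4=10). 10 + next roll (10) = 20. Cumulative: 60
Frame 5: STRIKE. 10 + next two rolls (10+0) = 20. Cumulative: 80
Frame 6: STRIKE. 10 + next two rolls (0+10) = 20. Cumulative: 100
Frame 7: SPARE (0+10=10). 10 + next roll (10) = 20. Cumulative: 120
Frame 8: STRIKE. 10 + next two rolls (10+3) = 23. Cumulative: 143
Frame 9: STRIKE. 10 + next two rolls (3+7) = 20. Cumulative: 163
Frame 10: SPARE. Sum of all frame-10 rolls (3+7+0) = 10. Cumulative: 173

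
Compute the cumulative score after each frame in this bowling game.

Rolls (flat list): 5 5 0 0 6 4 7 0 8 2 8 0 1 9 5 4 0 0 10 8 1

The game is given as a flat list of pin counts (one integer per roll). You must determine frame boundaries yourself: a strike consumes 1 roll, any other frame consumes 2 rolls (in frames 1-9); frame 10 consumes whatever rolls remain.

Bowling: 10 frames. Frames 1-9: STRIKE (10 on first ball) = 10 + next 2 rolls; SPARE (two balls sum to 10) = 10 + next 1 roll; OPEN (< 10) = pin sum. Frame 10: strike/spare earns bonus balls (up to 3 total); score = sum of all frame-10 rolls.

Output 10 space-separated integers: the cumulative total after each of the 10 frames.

Frame 1: SPARE (5+5=10). 10 + next roll (0) = 10. Cumulative: 10
Frame 2: OPEN (0+0=0). Cumulative: 10
Frame 3: SPARE (6+4=10). 10 + next roll (7) = 17. Cumulative: 27
Frame 4: OPEN (7+0=7). Cumulative: 34
Frame 5: SPARE (8+2=10). 10 + next roll (8) = 18. Cumulative: 52
Frame 6: OPEN (8+0=8). Cumulative: 60
Frame 7: SPARE (1+9=10). 10 + next roll (5) = 15. Cumulative: 75
Frame 8: OPEN (5+4=9). Cumulative: 84
Frame 9: OPEN (0+0=0). Cumulative: 84
Frame 10: STRIKE. Sum of all frame-10 rolls (10+8+1) = 19. Cumulative: 103

Answer: 10 10 27 34 52 60 75 84 84 103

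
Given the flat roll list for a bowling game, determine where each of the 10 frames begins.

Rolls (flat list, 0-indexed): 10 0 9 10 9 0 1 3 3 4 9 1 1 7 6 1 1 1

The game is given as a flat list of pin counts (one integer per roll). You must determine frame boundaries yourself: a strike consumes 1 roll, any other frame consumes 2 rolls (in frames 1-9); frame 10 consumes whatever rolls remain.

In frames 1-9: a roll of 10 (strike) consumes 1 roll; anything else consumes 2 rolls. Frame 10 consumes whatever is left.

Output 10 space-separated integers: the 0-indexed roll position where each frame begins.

Answer: 0 1 3 4 6 8 10 12 14 16

Derivation:
Frame 1 starts at roll index 0: roll=10 (strike), consumes 1 roll
Frame 2 starts at roll index 1: rolls=0,9 (sum=9), consumes 2 rolls
Frame 3 starts at roll index 3: roll=10 (strike), consumes 1 roll
Frame 4 starts at roll index 4: rolls=9,0 (sum=9), consumes 2 rolls
Frame 5 starts at roll index 6: rolls=1,3 (sum=4), consumes 2 rolls
Frame 6 starts at roll index 8: rolls=3,4 (sum=7), consumes 2 rolls
Frame 7 starts at roll index 10: rolls=9,1 (sum=10), consumes 2 rolls
Frame 8 starts at roll index 12: rolls=1,7 (sum=8), consumes 2 rolls
Frame 9 starts at roll index 14: rolls=6,1 (sum=7), consumes 2 rolls
Frame 10 starts at roll index 16: 2 remaining rolls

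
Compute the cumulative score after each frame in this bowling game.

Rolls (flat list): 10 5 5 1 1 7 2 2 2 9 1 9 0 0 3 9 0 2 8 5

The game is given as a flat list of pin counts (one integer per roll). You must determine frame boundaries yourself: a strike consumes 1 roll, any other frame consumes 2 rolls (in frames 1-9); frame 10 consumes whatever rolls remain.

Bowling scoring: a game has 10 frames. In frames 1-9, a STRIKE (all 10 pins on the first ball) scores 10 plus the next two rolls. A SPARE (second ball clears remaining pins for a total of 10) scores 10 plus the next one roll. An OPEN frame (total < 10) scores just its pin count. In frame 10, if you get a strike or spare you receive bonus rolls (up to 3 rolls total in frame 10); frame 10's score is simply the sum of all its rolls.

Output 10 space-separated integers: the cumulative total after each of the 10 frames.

Frame 1: STRIKE. 10 + next two rolls (5+5) = 20. Cumulative: 20
Frame 2: SPARE (5+5=10). 10 + next roll (1) = 11. Cumulative: 31
Frame 3: OPEN (1+1=2). Cumulative: 33
Frame 4: OPEN (7+2=9). Cumulative: 42
Frame 5: OPEN (2+2=4). Cumulative: 46
Frame 6: SPARE (9+1=10). 10 + next roll (9) = 19. Cumulative: 65
Frame 7: OPEN (9+0=9). Cumulative: 74
Frame 8: OPEN (0+3=3). Cumulative: 77
Frame 9: OPEN (9+0=9). Cumulative: 86
Frame 10: SPARE. Sum of all frame-10 rolls (2+8+5) = 15. Cumulative: 101

Answer: 20 31 33 42 46 65 74 77 86 101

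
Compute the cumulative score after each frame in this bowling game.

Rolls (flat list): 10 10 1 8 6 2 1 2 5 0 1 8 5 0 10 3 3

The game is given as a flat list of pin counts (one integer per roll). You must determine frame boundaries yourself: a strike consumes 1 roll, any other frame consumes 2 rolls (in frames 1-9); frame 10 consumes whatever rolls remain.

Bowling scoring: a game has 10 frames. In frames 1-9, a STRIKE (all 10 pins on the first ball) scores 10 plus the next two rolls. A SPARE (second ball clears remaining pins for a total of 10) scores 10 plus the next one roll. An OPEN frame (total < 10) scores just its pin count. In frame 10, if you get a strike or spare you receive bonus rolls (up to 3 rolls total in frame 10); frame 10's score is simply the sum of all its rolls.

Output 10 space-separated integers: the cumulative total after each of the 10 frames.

Frame 1: STRIKE. 10 + next two rolls (10+1) = 21. Cumulative: 21
Frame 2: STRIKE. 10 + next two rolls (1+8) = 19. Cumulative: 40
Frame 3: OPEN (1+8=9). Cumulative: 49
Frame 4: OPEN (6+2=8). Cumulative: 57
Frame 5: OPEN (1+2=3). Cumulative: 60
Frame 6: OPEN (5+0=5). Cumulative: 65
Frame 7: OPEN (1+8=9). Cumulative: 74
Frame 8: OPEN (5+0=5). Cumulative: 79
Frame 9: STRIKE. 10 + next two rolls (3+3) = 16. Cumulative: 95
Frame 10: OPEN. Sum of all frame-10 rolls (3+3) = 6. Cumulative: 101

Answer: 21 40 49 57 60 65 74 79 95 101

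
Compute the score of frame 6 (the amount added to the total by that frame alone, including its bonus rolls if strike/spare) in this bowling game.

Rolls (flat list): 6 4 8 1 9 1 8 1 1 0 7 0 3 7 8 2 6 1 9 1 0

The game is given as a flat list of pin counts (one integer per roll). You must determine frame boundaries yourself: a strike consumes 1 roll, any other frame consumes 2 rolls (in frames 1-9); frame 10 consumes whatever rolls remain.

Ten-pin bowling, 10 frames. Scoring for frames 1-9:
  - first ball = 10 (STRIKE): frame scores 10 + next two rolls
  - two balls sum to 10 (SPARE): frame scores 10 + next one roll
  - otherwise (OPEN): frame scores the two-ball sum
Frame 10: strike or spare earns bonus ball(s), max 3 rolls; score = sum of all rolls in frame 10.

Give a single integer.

Frame 1: SPARE (6+4=10). 10 + next roll (8) = 18. Cumulative: 18
Frame 2: OPEN (8+1=9). Cumulative: 27
Frame 3: SPARE (9+1=10). 10 + next roll (8) = 18. Cumulative: 45
Frame 4: OPEN (8+1=9). Cumulative: 54
Frame 5: OPEN (1+0=1). Cumulative: 55
Frame 6: OPEN (7+0=7). Cumulative: 62
Frame 7: SPARE (3+7=10). 10 + next roll (8) = 18. Cumulative: 80
Frame 8: SPARE (8+2=10). 10 + next roll (6) = 16. Cumulative: 96

Answer: 7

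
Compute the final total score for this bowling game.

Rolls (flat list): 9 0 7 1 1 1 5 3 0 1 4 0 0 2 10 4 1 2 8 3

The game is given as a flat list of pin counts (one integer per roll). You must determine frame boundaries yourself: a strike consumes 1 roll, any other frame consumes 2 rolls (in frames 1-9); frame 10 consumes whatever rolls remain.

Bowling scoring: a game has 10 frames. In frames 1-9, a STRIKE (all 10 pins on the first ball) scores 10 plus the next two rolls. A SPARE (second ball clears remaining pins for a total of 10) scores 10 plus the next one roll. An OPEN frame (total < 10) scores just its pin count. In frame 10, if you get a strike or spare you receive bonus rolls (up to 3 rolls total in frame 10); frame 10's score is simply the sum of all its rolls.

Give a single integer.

Answer: 67

Derivation:
Frame 1: OPEN (9+0=9). Cumulative: 9
Frame 2: OPEN (7+1=8). Cumulative: 17
Frame 3: OPEN (1+1=2). Cumulative: 19
Frame 4: OPEN (5+3=8). Cumulative: 27
Frame 5: OPEN (0+1=1). Cumulative: 28
Frame 6: OPEN (4+0=4). Cumulative: 32
Frame 7: OPEN (0+2=2). Cumulative: 34
Frame 8: STRIKE. 10 + next two rolls (4+1) = 15. Cumulative: 49
Frame 9: OPEN (4+1=5). Cumulative: 54
Frame 10: SPARE. Sum of all frame-10 rolls (2+8+3) = 13. Cumulative: 67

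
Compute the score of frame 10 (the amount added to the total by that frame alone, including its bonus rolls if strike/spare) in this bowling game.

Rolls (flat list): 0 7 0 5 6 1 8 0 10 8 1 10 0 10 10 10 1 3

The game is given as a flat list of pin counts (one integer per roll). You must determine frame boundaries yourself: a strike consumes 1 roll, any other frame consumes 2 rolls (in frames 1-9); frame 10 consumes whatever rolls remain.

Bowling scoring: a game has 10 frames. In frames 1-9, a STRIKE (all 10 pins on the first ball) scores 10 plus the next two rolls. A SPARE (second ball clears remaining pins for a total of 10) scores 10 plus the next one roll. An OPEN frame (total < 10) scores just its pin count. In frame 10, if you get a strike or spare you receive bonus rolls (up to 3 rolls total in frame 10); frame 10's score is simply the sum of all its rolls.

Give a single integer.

Frame 1: OPEN (0+7=7). Cumulative: 7
Frame 2: OPEN (0+5=5). Cumulative: 12
Frame 3: OPEN (6+1=7). Cumulative: 19
Frame 4: OPEN (8+0=8). Cumulative: 27
Frame 5: STRIKE. 10 + next two rolls (8+1) = 19. Cumulative: 46
Frame 6: OPEN (8+1=9). Cumulative: 55
Frame 7: STRIKE. 10 + next two rolls (0+10) = 20. Cumulative: 75
Frame 8: SPARE (0+10=10). 10 + next roll (10) = 20. Cumulative: 95
Frame 9: STRIKE. 10 + next two rolls (10+1) = 21. Cumulative: 116
Frame 10: STRIKE. Sum of all frame-10 rolls (10+1+3) = 14. Cumulative: 130

Answer: 14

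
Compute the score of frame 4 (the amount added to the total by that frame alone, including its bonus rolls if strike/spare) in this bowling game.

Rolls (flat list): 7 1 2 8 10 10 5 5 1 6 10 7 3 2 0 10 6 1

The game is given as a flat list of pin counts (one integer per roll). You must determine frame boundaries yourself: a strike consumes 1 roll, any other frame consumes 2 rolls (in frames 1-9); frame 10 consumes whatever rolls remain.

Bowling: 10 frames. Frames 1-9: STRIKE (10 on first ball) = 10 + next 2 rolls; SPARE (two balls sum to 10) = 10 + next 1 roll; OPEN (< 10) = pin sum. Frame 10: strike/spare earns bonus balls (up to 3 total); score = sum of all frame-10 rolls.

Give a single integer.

Answer: 20

Derivation:
Frame 1: OPEN (7+1=8). Cumulative: 8
Frame 2: SPARE (2+8=10). 10 + next roll (10) = 20. Cumulative: 28
Frame 3: STRIKE. 10 + next two rolls (10+5) = 25. Cumulative: 53
Frame 4: STRIKE. 10 + next two rolls (5+5) = 20. Cumulative: 73
Frame 5: SPARE (5+5=10). 10 + next roll (1) = 11. Cumulative: 84
Frame 6: OPEN (1+6=7). Cumulative: 91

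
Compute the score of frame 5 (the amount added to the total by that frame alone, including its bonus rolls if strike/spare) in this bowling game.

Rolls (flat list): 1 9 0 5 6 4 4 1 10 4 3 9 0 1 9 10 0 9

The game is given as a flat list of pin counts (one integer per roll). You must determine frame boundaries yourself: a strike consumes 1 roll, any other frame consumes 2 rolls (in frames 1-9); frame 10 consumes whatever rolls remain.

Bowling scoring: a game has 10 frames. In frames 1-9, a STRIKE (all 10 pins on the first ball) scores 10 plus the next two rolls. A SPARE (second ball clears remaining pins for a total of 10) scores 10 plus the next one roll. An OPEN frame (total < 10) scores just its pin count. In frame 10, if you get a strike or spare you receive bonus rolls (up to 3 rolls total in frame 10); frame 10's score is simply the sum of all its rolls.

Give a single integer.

Answer: 17

Derivation:
Frame 1: SPARE (1+9=10). 10 + next roll (0) = 10. Cumulative: 10
Frame 2: OPEN (0+5=5). Cumulative: 15
Frame 3: SPARE (6+4=10). 10 + next roll (4) = 14. Cumulative: 29
Frame 4: OPEN (4+1=5). Cumulative: 34
Frame 5: STRIKE. 10 + next two rolls (4+3) = 17. Cumulative: 51
Frame 6: OPEN (4+3=7). Cumulative: 58
Frame 7: OPEN (9+0=9). Cumulative: 67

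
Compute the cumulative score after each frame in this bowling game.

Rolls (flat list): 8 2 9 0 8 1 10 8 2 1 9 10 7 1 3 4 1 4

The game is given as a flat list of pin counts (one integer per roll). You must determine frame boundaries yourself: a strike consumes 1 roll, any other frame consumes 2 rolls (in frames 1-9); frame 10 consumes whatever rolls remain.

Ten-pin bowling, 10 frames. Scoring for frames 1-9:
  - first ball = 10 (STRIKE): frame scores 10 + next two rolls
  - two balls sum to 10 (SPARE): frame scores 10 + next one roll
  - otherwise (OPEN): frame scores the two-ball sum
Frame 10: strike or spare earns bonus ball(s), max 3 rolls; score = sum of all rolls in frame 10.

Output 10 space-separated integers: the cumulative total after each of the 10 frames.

Frame 1: SPARE (8+2=10). 10 + next roll (9) = 19. Cumulative: 19
Frame 2: OPEN (9+0=9). Cumulative: 28
Frame 3: OPEN (8+1=9). Cumulative: 37
Frame 4: STRIKE. 10 + next two rolls (8+2) = 20. Cumulative: 57
Frame 5: SPARE (8+2=10). 10 + next roll (1) = 11. Cumulative: 68
Frame 6: SPARE (1+9=10). 10 + next roll (10) = 20. Cumulative: 88
Frame 7: STRIKE. 10 + next two rolls (7+1) = 18. Cumulative: 106
Frame 8: OPEN (7+1=8). Cumulative: 114
Frame 9: OPEN (3+4=7). Cumulative: 121
Frame 10: OPEN. Sum of all frame-10 rolls (1+4) = 5. Cumulative: 126

Answer: 19 28 37 57 68 88 106 114 121 126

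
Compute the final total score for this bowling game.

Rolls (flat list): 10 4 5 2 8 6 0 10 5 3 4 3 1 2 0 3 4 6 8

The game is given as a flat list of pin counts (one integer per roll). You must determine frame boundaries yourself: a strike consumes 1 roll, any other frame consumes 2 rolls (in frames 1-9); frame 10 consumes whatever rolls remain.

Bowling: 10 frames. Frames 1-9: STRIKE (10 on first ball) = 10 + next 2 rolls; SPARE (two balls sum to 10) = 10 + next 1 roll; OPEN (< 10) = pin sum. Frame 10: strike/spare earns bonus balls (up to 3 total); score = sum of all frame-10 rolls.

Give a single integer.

Answer: 107

Derivation:
Frame 1: STRIKE. 10 + next two rolls (4+5) = 19. Cumulative: 19
Frame 2: OPEN (4+5=9). Cumulative: 28
Frame 3: SPARE (2+8=10). 10 + next roll (6) = 16. Cumulative: 44
Frame 4: OPEN (6+0=6). Cumulative: 50
Frame 5: STRIKE. 10 + next two rolls (5+3) = 18. Cumulative: 68
Frame 6: OPEN (5+3=8). Cumulative: 76
Frame 7: OPEN (4+3=7). Cumulative: 83
Frame 8: OPEN (1+2=3). Cumulative: 86
Frame 9: OPEN (0+3=3). Cumulative: 89
Frame 10: SPARE. Sum of all frame-10 rolls (4+6+8) = 18. Cumulative: 107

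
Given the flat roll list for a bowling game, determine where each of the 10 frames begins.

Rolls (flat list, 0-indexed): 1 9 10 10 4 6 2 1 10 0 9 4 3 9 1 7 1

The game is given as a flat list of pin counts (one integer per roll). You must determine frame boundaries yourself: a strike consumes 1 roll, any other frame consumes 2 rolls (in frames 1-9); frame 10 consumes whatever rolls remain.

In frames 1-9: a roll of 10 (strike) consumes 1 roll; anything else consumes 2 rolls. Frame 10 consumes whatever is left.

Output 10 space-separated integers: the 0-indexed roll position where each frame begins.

Frame 1 starts at roll index 0: rolls=1,9 (sum=10), consumes 2 rolls
Frame 2 starts at roll index 2: roll=10 (strike), consumes 1 roll
Frame 3 starts at roll index 3: roll=10 (strike), consumes 1 roll
Frame 4 starts at roll index 4: rolls=4,6 (sum=10), consumes 2 rolls
Frame 5 starts at roll index 6: rolls=2,1 (sum=3), consumes 2 rolls
Frame 6 starts at roll index 8: roll=10 (strike), consumes 1 roll
Frame 7 starts at roll index 9: rolls=0,9 (sum=9), consumes 2 rolls
Frame 8 starts at roll index 11: rolls=4,3 (sum=7), consumes 2 rolls
Frame 9 starts at roll index 13: rolls=9,1 (sum=10), consumes 2 rolls
Frame 10 starts at roll index 15: 2 remaining rolls

Answer: 0 2 3 4 6 8 9 11 13 15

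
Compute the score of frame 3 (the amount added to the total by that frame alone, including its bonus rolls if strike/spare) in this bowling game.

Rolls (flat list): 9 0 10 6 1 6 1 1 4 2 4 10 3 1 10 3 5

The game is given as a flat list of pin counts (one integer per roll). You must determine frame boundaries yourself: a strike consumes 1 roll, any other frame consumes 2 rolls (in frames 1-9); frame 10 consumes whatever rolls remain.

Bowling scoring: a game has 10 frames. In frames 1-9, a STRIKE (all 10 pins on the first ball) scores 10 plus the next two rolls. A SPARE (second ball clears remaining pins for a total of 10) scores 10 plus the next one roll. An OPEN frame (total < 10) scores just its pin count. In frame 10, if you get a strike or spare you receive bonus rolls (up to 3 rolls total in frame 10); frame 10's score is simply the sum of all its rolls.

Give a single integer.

Frame 1: OPEN (9+0=9). Cumulative: 9
Frame 2: STRIKE. 10 + next two rolls (6+1) = 17. Cumulative: 26
Frame 3: OPEN (6+1=7). Cumulative: 33
Frame 4: OPEN (6+1=7). Cumulative: 40
Frame 5: OPEN (1+4=5). Cumulative: 45

Answer: 7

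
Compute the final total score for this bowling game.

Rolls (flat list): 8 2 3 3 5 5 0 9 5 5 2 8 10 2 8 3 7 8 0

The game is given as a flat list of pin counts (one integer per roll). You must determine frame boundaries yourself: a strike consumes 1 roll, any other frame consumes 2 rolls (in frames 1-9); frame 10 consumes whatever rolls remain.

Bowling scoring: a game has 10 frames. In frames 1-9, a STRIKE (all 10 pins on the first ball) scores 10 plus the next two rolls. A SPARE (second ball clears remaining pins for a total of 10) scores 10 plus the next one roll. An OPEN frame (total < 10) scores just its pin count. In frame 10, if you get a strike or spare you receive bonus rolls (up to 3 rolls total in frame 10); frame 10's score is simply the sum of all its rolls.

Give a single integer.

Frame 1: SPARE (8+2=10). 10 + next roll (3) = 13. Cumulative: 13
Frame 2: OPEN (3+3=6). Cumulative: 19
Frame 3: SPARE (5+5=10). 10 + next roll (0) = 10. Cumulative: 29
Frame 4: OPEN (0+9=9). Cumulative: 38
Frame 5: SPARE (5+5=10). 10 + next roll (2) = 12. Cumulative: 50
Frame 6: SPARE (2+8=10). 10 + next roll (10) = 20. Cumulative: 70
Frame 7: STRIKE. 10 + next two rolls (2+8) = 20. Cumulative: 90
Frame 8: SPARE (2+8=10). 10 + next roll (3) = 13. Cumulative: 103
Frame 9: SPARE (3+7=10). 10 + next roll (8) = 18. Cumulative: 121
Frame 10: OPEN. Sum of all frame-10 rolls (8+0) = 8. Cumulative: 129

Answer: 129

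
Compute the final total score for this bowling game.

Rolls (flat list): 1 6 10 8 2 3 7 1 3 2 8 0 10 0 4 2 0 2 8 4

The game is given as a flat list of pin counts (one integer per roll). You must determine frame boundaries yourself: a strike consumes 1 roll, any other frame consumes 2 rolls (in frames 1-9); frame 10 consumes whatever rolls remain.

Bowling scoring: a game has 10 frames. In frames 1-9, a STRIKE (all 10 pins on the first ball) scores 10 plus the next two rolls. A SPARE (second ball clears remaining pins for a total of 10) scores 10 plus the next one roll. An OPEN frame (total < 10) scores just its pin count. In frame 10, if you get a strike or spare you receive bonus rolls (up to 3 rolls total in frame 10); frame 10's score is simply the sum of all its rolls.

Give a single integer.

Answer: 95

Derivation:
Frame 1: OPEN (1+6=7). Cumulative: 7
Frame 2: STRIKE. 10 + next two rolls (8+2) = 20. Cumulative: 27
Frame 3: SPARE (8+2=10). 10 + next roll (3) = 13. Cumulative: 40
Frame 4: SPARE (3+7=10). 10 + next roll (1) = 11. Cumulative: 51
Frame 5: OPEN (1+3=4). Cumulative: 55
Frame 6: SPARE (2+8=10). 10 + next roll (0) = 10. Cumulative: 65
Frame 7: SPARE (0+10=10). 10 + next roll (0) = 10. Cumulative: 75
Frame 8: OPEN (0+4=4). Cumulative: 79
Frame 9: OPEN (2+0=2). Cumulative: 81
Frame 10: SPARE. Sum of all frame-10 rolls (2+8+4) = 14. Cumulative: 95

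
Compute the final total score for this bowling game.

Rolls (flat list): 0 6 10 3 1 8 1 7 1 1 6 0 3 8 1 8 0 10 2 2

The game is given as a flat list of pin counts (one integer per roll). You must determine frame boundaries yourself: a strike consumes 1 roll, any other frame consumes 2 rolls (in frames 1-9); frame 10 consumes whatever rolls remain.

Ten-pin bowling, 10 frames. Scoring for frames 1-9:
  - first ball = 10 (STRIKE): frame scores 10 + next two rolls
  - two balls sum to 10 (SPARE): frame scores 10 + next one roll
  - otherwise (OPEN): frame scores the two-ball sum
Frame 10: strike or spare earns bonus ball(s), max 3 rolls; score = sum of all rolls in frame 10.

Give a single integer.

Answer: 82

Derivation:
Frame 1: OPEN (0+6=6). Cumulative: 6
Frame 2: STRIKE. 10 + next two rolls (3+1) = 14. Cumulative: 20
Frame 3: OPEN (3+1=4). Cumulative: 24
Frame 4: OPEN (8+1=9). Cumulative: 33
Frame 5: OPEN (7+1=8). Cumulative: 41
Frame 6: OPEN (1+6=7). Cumulative: 48
Frame 7: OPEN (0+3=3). Cumulative: 51
Frame 8: OPEN (8+1=9). Cumulative: 60
Frame 9: OPEN (8+0=8). Cumulative: 68
Frame 10: STRIKE. Sum of all frame-10 rolls (10+2+2) = 14. Cumulative: 82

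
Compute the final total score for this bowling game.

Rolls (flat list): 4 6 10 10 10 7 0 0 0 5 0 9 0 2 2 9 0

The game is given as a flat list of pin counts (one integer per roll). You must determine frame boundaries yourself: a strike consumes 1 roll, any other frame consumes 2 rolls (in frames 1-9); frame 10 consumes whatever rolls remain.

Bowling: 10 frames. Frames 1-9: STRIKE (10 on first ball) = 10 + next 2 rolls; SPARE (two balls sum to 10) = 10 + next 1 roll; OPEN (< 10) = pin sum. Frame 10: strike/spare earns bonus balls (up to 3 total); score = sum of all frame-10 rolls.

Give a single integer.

Frame 1: SPARE (4+6=10). 10 + next roll (10) = 20. Cumulative: 20
Frame 2: STRIKE. 10 + next two rolls (10+10) = 30. Cumulative: 50
Frame 3: STRIKE. 10 + next two rolls (10+7) = 27. Cumulative: 77
Frame 4: STRIKE. 10 + next two rolls (7+0) = 17. Cumulative: 94
Frame 5: OPEN (7+0=7). Cumulative: 101
Frame 6: OPEN (0+0=0). Cumulative: 101
Frame 7: OPEN (5+0=5). Cumulative: 106
Frame 8: OPEN (9+0=9). Cumulative: 115
Frame 9: OPEN (2+2=4). Cumulative: 119
Frame 10: OPEN. Sum of all frame-10 rolls (9+0) = 9. Cumulative: 128

Answer: 128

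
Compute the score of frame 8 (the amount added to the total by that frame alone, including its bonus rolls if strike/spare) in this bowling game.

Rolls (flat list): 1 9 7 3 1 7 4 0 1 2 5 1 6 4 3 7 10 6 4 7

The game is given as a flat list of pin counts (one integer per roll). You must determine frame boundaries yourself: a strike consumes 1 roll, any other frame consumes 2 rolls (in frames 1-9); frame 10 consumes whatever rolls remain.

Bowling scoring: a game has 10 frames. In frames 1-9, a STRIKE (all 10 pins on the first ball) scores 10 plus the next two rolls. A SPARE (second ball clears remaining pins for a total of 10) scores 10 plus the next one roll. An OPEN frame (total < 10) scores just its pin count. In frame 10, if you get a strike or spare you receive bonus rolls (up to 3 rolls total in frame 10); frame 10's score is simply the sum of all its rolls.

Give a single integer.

Frame 1: SPARE (1+9=10). 10 + next roll (7) = 17. Cumulative: 17
Frame 2: SPARE (7+3=10). 10 + next roll (1) = 11. Cumulative: 28
Frame 3: OPEN (1+7=8). Cumulative: 36
Frame 4: OPEN (4+0=4). Cumulative: 40
Frame 5: OPEN (1+2=3). Cumulative: 43
Frame 6: OPEN (5+1=6). Cumulative: 49
Frame 7: SPARE (6+4=10). 10 + next roll (3) = 13. Cumulative: 62
Frame 8: SPARE (3+7=10). 10 + next roll (10) = 20. Cumulative: 82
Frame 9: STRIKE. 10 + next two rolls (6+4) = 20. Cumulative: 102
Frame 10: SPARE. Sum of all frame-10 rolls (6+4+7) = 17. Cumulative: 119

Answer: 20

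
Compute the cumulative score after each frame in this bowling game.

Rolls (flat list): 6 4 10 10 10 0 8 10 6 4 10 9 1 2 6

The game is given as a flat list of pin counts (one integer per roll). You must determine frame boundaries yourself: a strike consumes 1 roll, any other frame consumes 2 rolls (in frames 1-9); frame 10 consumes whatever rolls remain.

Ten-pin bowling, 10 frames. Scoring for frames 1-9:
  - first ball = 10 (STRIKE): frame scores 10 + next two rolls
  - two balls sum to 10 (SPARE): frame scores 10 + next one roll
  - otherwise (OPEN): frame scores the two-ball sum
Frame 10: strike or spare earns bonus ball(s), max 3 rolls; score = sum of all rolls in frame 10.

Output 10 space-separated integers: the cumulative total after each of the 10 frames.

Frame 1: SPARE (6+4=10). 10 + next roll (10) = 20. Cumulative: 20
Frame 2: STRIKE. 10 + next two rolls (10+10) = 30. Cumulative: 50
Frame 3: STRIKE. 10 + next two rolls (10+0) = 20. Cumulative: 70
Frame 4: STRIKE. 10 + next two rolls (0+8) = 18. Cumulative: 88
Frame 5: OPEN (0+8=8). Cumulative: 96
Frame 6: STRIKE. 10 + next two rolls (6+4) = 20. Cumulative: 116
Frame 7: SPARE (6+4=10). 10 + next roll (10) = 20. Cumulative: 136
Frame 8: STRIKE. 10 + next two rolls (9+1) = 20. Cumulative: 156
Frame 9: SPARE (9+1=10). 10 + next roll (2) = 12. Cumulative: 168
Frame 10: OPEN. Sum of all frame-10 rolls (2+6) = 8. Cumulative: 176

Answer: 20 50 70 88 96 116 136 156 168 176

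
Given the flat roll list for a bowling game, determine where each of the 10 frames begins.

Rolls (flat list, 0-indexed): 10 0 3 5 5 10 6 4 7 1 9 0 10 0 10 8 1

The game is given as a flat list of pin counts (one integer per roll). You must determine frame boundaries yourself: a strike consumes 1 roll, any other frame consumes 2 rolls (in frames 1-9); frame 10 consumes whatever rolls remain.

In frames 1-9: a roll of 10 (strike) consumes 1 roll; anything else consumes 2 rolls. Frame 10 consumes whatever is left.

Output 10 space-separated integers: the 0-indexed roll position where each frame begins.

Answer: 0 1 3 5 6 8 10 12 13 15

Derivation:
Frame 1 starts at roll index 0: roll=10 (strike), consumes 1 roll
Frame 2 starts at roll index 1: rolls=0,3 (sum=3), consumes 2 rolls
Frame 3 starts at roll index 3: rolls=5,5 (sum=10), consumes 2 rolls
Frame 4 starts at roll index 5: roll=10 (strike), consumes 1 roll
Frame 5 starts at roll index 6: rolls=6,4 (sum=10), consumes 2 rolls
Frame 6 starts at roll index 8: rolls=7,1 (sum=8), consumes 2 rolls
Frame 7 starts at roll index 10: rolls=9,0 (sum=9), consumes 2 rolls
Frame 8 starts at roll index 12: roll=10 (strike), consumes 1 roll
Frame 9 starts at roll index 13: rolls=0,10 (sum=10), consumes 2 rolls
Frame 10 starts at roll index 15: 2 remaining rolls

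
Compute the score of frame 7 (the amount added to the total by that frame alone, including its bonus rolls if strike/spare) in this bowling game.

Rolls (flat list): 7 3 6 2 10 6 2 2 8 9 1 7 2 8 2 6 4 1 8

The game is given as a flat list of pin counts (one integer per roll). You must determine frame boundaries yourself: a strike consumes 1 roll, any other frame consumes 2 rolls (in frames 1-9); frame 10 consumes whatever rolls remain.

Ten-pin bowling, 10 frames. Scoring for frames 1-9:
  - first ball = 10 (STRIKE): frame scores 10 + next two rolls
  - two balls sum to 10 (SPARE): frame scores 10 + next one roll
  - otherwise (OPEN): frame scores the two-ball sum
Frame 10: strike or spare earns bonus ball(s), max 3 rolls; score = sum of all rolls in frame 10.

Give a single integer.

Answer: 9

Derivation:
Frame 1: SPARE (7+3=10). 10 + next roll (6) = 16. Cumulative: 16
Frame 2: OPEN (6+2=8). Cumulative: 24
Frame 3: STRIKE. 10 + next two rolls (6+2) = 18. Cumulative: 42
Frame 4: OPEN (6+2=8). Cumulative: 50
Frame 5: SPARE (2+8=10). 10 + next roll (9) = 19. Cumulative: 69
Frame 6: SPARE (9+1=10). 10 + next roll (7) = 17. Cumulative: 86
Frame 7: OPEN (7+2=9). Cumulative: 95
Frame 8: SPARE (8+2=10). 10 + next roll (6) = 16. Cumulative: 111
Frame 9: SPARE (6+4=10). 10 + next roll (1) = 11. Cumulative: 122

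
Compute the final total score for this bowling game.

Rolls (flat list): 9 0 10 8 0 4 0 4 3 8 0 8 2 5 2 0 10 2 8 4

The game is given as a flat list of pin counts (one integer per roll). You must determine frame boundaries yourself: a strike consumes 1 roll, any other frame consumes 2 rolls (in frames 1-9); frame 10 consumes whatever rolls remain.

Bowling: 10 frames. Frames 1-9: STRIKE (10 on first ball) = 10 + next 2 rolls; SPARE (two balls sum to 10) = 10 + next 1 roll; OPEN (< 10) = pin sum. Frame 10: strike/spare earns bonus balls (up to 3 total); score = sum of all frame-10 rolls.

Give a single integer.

Frame 1: OPEN (9+0=9). Cumulative: 9
Frame 2: STRIKE. 10 + next two rolls (8+0) = 18. Cumulative: 27
Frame 3: OPEN (8+0=8). Cumulative: 35
Frame 4: OPEN (4+0=4). Cumulative: 39
Frame 5: OPEN (4+3=7). Cumulative: 46
Frame 6: OPEN (8+0=8). Cumulative: 54
Frame 7: SPARE (8+2=10). 10 + next roll (5) = 15. Cumulative: 69
Frame 8: OPEN (5+2=7). Cumulative: 76
Frame 9: SPARE (0+10=10). 10 + next roll (2) = 12. Cumulative: 88
Frame 10: SPARE. Sum of all frame-10 rolls (2+8+4) = 14. Cumulative: 102

Answer: 102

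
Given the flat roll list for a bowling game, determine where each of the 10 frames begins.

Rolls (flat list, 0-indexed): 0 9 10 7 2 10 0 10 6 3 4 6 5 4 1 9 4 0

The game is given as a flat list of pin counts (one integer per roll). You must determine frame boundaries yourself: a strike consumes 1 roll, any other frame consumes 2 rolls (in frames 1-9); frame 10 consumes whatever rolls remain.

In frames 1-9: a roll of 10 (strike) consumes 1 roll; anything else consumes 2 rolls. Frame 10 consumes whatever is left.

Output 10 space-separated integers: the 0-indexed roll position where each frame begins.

Answer: 0 2 3 5 6 8 10 12 14 16

Derivation:
Frame 1 starts at roll index 0: rolls=0,9 (sum=9), consumes 2 rolls
Frame 2 starts at roll index 2: roll=10 (strike), consumes 1 roll
Frame 3 starts at roll index 3: rolls=7,2 (sum=9), consumes 2 rolls
Frame 4 starts at roll index 5: roll=10 (strike), consumes 1 roll
Frame 5 starts at roll index 6: rolls=0,10 (sum=10), consumes 2 rolls
Frame 6 starts at roll index 8: rolls=6,3 (sum=9), consumes 2 rolls
Frame 7 starts at roll index 10: rolls=4,6 (sum=10), consumes 2 rolls
Frame 8 starts at roll index 12: rolls=5,4 (sum=9), consumes 2 rolls
Frame 9 starts at roll index 14: rolls=1,9 (sum=10), consumes 2 rolls
Frame 10 starts at roll index 16: 2 remaining rolls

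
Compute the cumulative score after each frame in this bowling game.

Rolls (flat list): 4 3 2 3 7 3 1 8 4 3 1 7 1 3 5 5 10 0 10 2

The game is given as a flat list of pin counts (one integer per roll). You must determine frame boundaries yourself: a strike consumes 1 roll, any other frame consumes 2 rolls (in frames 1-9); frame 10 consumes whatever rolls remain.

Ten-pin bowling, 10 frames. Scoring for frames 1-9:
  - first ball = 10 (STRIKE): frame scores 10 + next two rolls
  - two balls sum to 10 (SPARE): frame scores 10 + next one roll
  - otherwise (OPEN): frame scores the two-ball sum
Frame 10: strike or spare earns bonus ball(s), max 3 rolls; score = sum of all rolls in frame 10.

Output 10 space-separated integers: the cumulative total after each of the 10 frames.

Answer: 7 12 23 32 39 47 51 71 91 103

Derivation:
Frame 1: OPEN (4+3=7). Cumulative: 7
Frame 2: OPEN (2+3=5). Cumulative: 12
Frame 3: SPARE (7+3=10). 10 + next roll (1) = 11. Cumulative: 23
Frame 4: OPEN (1+8=9). Cumulative: 32
Frame 5: OPEN (4+3=7). Cumulative: 39
Frame 6: OPEN (1+7=8). Cumulative: 47
Frame 7: OPEN (1+3=4). Cumulative: 51
Frame 8: SPARE (5+5=10). 10 + next roll (10) = 20. Cumulative: 71
Frame 9: STRIKE. 10 + next two rolls (0+10) = 20. Cumulative: 91
Frame 10: SPARE. Sum of all frame-10 rolls (0+10+2) = 12. Cumulative: 103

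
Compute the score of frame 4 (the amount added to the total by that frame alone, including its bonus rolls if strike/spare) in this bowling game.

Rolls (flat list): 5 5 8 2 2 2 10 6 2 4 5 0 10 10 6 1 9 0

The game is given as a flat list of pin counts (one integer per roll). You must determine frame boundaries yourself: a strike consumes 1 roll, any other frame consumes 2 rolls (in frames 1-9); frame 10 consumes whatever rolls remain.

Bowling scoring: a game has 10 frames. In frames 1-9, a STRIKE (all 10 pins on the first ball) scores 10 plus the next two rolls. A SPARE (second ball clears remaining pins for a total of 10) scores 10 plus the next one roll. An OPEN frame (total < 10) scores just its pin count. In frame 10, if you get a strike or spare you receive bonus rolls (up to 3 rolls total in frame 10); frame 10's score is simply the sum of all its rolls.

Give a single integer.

Answer: 18

Derivation:
Frame 1: SPARE (5+5=10). 10 + next roll (8) = 18. Cumulative: 18
Frame 2: SPARE (8+2=10). 10 + next roll (2) = 12. Cumulative: 30
Frame 3: OPEN (2+2=4). Cumulative: 34
Frame 4: STRIKE. 10 + next two rolls (6+2) = 18. Cumulative: 52
Frame 5: OPEN (6+2=8). Cumulative: 60
Frame 6: OPEN (4+5=9). Cumulative: 69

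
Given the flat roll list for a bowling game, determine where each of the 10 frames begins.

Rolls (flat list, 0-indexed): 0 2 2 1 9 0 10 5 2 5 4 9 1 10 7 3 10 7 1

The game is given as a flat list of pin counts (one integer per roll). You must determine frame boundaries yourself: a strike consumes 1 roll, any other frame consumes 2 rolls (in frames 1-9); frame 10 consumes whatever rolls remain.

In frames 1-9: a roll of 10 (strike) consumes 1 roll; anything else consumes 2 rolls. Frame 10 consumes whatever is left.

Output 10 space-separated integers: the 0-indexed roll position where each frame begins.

Answer: 0 2 4 6 7 9 11 13 14 16

Derivation:
Frame 1 starts at roll index 0: rolls=0,2 (sum=2), consumes 2 rolls
Frame 2 starts at roll index 2: rolls=2,1 (sum=3), consumes 2 rolls
Frame 3 starts at roll index 4: rolls=9,0 (sum=9), consumes 2 rolls
Frame 4 starts at roll index 6: roll=10 (strike), consumes 1 roll
Frame 5 starts at roll index 7: rolls=5,2 (sum=7), consumes 2 rolls
Frame 6 starts at roll index 9: rolls=5,4 (sum=9), consumes 2 rolls
Frame 7 starts at roll index 11: rolls=9,1 (sum=10), consumes 2 rolls
Frame 8 starts at roll index 13: roll=10 (strike), consumes 1 roll
Frame 9 starts at roll index 14: rolls=7,3 (sum=10), consumes 2 rolls
Frame 10 starts at roll index 16: 3 remaining rolls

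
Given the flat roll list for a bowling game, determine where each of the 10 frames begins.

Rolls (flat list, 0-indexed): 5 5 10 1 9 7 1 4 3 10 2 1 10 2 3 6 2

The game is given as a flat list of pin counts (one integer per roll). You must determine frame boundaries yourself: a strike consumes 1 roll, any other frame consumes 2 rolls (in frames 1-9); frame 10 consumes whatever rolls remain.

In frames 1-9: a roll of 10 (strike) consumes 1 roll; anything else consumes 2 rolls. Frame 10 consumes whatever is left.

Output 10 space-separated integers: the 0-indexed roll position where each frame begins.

Answer: 0 2 3 5 7 9 10 12 13 15

Derivation:
Frame 1 starts at roll index 0: rolls=5,5 (sum=10), consumes 2 rolls
Frame 2 starts at roll index 2: roll=10 (strike), consumes 1 roll
Frame 3 starts at roll index 3: rolls=1,9 (sum=10), consumes 2 rolls
Frame 4 starts at roll index 5: rolls=7,1 (sum=8), consumes 2 rolls
Frame 5 starts at roll index 7: rolls=4,3 (sum=7), consumes 2 rolls
Frame 6 starts at roll index 9: roll=10 (strike), consumes 1 roll
Frame 7 starts at roll index 10: rolls=2,1 (sum=3), consumes 2 rolls
Frame 8 starts at roll index 12: roll=10 (strike), consumes 1 roll
Frame 9 starts at roll index 13: rolls=2,3 (sum=5), consumes 2 rolls
Frame 10 starts at roll index 15: 2 remaining rolls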